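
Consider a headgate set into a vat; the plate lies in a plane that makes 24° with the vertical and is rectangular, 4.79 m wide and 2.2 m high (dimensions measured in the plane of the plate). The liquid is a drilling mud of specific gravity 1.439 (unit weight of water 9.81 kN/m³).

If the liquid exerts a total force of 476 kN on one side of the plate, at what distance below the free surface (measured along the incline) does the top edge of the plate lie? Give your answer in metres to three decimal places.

y_top ≈ 2.403 m

γ = 1.439 × 9.81 = 14.11659 kN/m³.
A = 4.79 × 2.2 = 10.538 m².
From F = γ·h_c·A, the centroid depth is h_c = 476/(14.11659 × 10.538) = 3.19977 m.
The plate makes 24° with the vertical, i.e. θ = 90° − 24° = 66° to the horizontal. Measuring y along the incline from the free-surface line, vertical depth h = y·sinθ with sinθ = 0.913545.
Along the incline, y_c = h_c/sinθ = 3.19977/0.913545 = 3.50259 m.
The centroid lies 2.2/2 = 1.1 m below the top edge, so the top edge sits at y_top = 3.50259 − 1.1 = 2.40259 m along the incline.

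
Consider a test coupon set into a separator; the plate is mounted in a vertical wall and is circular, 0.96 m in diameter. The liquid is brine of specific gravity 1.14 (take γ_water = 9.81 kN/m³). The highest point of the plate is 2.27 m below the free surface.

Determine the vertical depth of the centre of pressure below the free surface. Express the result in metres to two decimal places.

h_p = 2.77 m

γ = 1.14 × 9.81 = 11.1834 kN/m³.
The centroid is at the centre, 0.48 m below the top of the plate, so the centroid depth is h_c = 2.27 + 0.48 = 2.75 m.
A = π(0.48)² = 0.723823 m².
Resultant F = γ·h_c·A = 11.1834 × 2.75 × 0.723823 = 22.2607 kN.
I_c = πr⁴/4 = π × 0.48⁴/4 = 0.0416922 m⁴.
Centre of pressure: y_p = y_c + I_c/(y_c·A) = 2.75 + 0.0416922/(2.75 × 0.723823) = 2.75 + 0.0209455 = 2.77095 m along the plane.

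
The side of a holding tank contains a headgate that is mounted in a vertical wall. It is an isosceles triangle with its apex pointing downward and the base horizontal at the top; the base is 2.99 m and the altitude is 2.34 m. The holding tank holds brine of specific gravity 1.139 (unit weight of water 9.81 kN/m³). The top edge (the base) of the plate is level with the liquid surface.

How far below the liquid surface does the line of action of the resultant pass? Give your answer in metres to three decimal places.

γ = 1.139 × 9.81 = 11.17359 kN/m³.
With the apex down, the centroid sits h/3 = 2.34/3 = 0.78 m below the base (the top edge), so the centroid depth is h_c = 0.78 m.
A = ½ × 2.99 × 2.34 = 3.4983 m².
Resultant F = γ·h_c·A = 11.17359 × 0.78 × 3.4983 = 30.4891 kN.
I_c = b·h³/36 = 2.99 × 2.34³/36 = 1.06418 m⁴.
Centre of pressure: y_p = y_c + I_c/(y_c·A) = 0.78 + 1.06418/(0.78 × 3.4983) = 0.78 + 0.389999 = 1.17 m along the plane.

h_p = 1.170 m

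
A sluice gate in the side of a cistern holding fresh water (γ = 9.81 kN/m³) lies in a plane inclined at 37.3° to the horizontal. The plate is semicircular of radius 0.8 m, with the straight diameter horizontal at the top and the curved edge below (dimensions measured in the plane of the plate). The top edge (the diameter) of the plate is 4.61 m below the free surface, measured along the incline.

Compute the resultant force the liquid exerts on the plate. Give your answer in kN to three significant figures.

γ = 9.81 kN/m³.
Let θ = 37.3° be the plate's angle to the horizontal; measure y along the incline from where the plane meets the free surface. Vertical depth h = y·sinθ with sinθ = 0.605988.
The centroid of a semicircle lies 4r/(3π) = 0.339531 m from the diameter, here below the top edge, so y_c = 4.61 + 0.339531 = 4.94953 m and h_c = 4.94953 × 0.605988 = 2.99936 m.
A = πr²/2 = π × 0.8²/2 = 1.00531 m².
Resultant F = γ·h_c·A = 9.81 × 2.99936 × 1.00531 = 29.58 kN.

F ≈ 29.6 kN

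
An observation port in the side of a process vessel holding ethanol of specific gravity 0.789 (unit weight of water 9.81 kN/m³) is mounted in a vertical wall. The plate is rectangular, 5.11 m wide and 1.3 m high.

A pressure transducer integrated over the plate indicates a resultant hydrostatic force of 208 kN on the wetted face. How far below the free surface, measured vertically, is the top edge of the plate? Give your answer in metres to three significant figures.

d_top ≈ 3.40 m

γ = 0.789 × 9.81 = 7.74009 kN/m³.
A = 5.11 × 1.3 = 6.643 m².
From F = γ·h_c·A, the centroid depth is h_c = 208/(7.74009 × 6.643) = 4.04532 m.
The centroid lies 1.3/2 = 0.65 m below the top edge, so the top edge sits at h_top = 4.04532 − 0.65 = 3.39532 m below the surface.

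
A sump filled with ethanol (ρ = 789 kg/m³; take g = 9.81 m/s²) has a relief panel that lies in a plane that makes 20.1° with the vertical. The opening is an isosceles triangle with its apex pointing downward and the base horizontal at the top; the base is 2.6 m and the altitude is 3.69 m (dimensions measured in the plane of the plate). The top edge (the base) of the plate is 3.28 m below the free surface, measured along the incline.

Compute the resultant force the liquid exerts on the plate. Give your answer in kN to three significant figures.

F ≈ 157 kN

γ = ρg = 789 × 9.81 / 1000 = 7.74009 kN/m³.
The plate makes 20.1° with the vertical, i.e. θ = 90° − 20.1° = 69.9° to the horizontal. Measuring y along the incline from the free-surface line, vertical depth h = y·sinθ with sinθ = 0.939094.
With the apex down, the centroid sits h/3 = 3.69/3 = 1.23 m below the base (the top edge), so y_c = 3.28 + 1.23 = 4.51 m and h_c = 4.51 × 0.939094 = 4.23531 m.
A = ½ × 2.6 × 3.69 = 4.797 m².
Resultant F = γ·h_c·A = 7.74009 × 4.23531 × 4.797 = 157.254 kN.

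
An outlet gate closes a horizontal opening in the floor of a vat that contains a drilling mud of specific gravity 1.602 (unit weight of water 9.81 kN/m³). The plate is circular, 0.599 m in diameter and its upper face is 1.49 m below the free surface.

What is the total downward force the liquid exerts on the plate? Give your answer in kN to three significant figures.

γ = 1.602 × 9.81 = 15.71562 kN/m³.
The plate is horizontal, so pressure is uniform at p = γ·h = 15.71562 × 1.49 = 23.4163 kN/m².
A = π(0.2995)² = 0.281802 m².
F = p·A = 23.4163 × 0.281802 = 6.59876 kN.

F ≈ 6.60 kN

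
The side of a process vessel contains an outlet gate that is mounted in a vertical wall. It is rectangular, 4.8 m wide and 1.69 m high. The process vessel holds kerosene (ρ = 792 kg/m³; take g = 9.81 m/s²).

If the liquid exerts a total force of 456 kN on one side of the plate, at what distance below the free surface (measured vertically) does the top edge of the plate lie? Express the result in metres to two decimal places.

d_top ≈ 6.39 m

γ = ρg = 792 × 9.81 / 1000 = 7.76952 kN/m³.
A = 4.8 × 1.69 = 8.112 m².
From F = γ·h_c·A, the centroid depth is h_c = 456/(7.76952 × 8.112) = 7.23507 m.
The centroid lies 1.69/2 = 0.845 m below the top edge, so the top edge sits at h_top = 7.23507 − 0.845 = 6.39007 m below the surface.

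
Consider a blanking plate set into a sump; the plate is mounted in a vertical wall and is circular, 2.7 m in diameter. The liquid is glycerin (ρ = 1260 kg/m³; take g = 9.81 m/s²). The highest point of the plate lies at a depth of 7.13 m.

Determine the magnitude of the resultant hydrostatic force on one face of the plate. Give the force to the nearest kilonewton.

F ≈ 600 kN

γ = ρg = 1260 × 9.81 / 1000 = 12.3606 kN/m³.
The centroid is at the centre, 1.35 m below the top of the plate, so the centroid depth is h_c = 7.13 + 1.35 = 8.48 m.
A = π(1.35)² = 5.72555 m².
Resultant F = γ·h_c·A = 12.3606 × 8.48 × 5.72555 = 600.14 kN.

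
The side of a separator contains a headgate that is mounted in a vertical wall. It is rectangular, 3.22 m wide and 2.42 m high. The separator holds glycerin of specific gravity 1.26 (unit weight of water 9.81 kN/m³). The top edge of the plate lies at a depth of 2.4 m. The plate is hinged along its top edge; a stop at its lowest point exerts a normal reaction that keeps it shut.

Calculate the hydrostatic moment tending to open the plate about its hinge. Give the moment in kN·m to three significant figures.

M ≈ 468 kN·m

γ = 1.26 × 9.81 = 12.3606 kN/m³.
The centroid lies 2.42/2 = 1.21 m below the top edge, so the centroid depth is h_c = 2.4 + 1.21 = 3.61 m.
A = 3.22 × 2.42 = 7.7924 m².
Resultant F = γ·h_c·A = 12.3606 × 3.61 × 7.7924 = 347.711 kN.
I_c = b·h³/12 = 3.22 × 2.42³/12 = 3.80295 m⁴.
Centre of pressure: y_p = y_c + I_c/(y_c·A) = 3.61 + 3.80295/(3.61 × 7.7924) = 3.61 + 0.135189 = 3.74519 m along the plane.
The resultant acts 1.21 + 0.135189 = 1.34519 m (along the plate) below the hinge at the top edge, so the moment about the hinge is M = F × 1.34519 = 347.711 × 1.34519 = 467.737 kN·m.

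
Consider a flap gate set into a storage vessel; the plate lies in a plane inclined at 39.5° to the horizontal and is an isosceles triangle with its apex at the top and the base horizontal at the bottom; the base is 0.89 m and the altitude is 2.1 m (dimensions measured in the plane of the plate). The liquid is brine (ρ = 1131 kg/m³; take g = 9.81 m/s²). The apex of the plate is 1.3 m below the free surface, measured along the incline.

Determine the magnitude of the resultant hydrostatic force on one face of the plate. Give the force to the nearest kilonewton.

γ = ρg = 1131 × 9.81 / 1000 = 11.09511 kN/m³.
Let θ = 39.5° be the plate's angle to the horizontal; measure y along the incline from where the plane meets the free surface. Vertical depth h = y·sinθ with sinθ = 0.636078.
With the apex up, the centroid sits 2h/3 = 2 × 2.1/3 = 1.4 m below the apex, so y_c = 1.3 + 1.4 = 2.7 m and h_c = 2.7 × 0.636078 = 1.71741 m.
A = ½ × 0.89 × 2.1 = 0.9345 m².
Resultant F = γ·h_c·A = 11.09511 × 1.71741 × 0.9345 = 17.8068 kN.

F ≈ 18 kN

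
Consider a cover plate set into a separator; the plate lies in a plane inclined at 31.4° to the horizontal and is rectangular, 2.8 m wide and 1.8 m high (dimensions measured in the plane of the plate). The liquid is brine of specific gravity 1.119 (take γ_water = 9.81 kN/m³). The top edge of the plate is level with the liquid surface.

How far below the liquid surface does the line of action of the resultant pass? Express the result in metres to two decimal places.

h_p = 0.63 m

γ = 1.119 × 9.81 = 10.97739 kN/m³.
Let θ = 31.4° be the plate's angle to the horizontal; measure y along the incline from where the plane meets the free surface. Vertical depth h = y·sinθ with sinθ = 0.521010.
The centroid lies 1.8/2 = 0.9 m below the top edge, so y_c = 0.9 m and h_c = 0.9 × 0.521010 = 0.468909 m.
A = 2.8 × 1.8 = 5.04 m².
Resultant F = γ·h_c·A = 10.97739 × 0.468909 × 5.04 = 25.9429 kN.
I_c = b·h³/12 = 2.8 × 1.8³/12 = 1.3608 m⁴.
Centre of pressure: y_p = y_c + I_c/(y_c·A) = 0.9 + 1.3608/(0.9 × 5.04) = 0.9 + 0.3 = 1.2 m along the plane.
Vertically, h_p = y_p·sinθ = 1.2 × 0.521010 = 0.625212 m.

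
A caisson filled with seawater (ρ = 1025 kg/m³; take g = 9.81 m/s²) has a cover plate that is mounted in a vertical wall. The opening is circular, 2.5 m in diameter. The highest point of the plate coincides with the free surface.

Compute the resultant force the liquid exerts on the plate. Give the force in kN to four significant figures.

F ≈ 61.70 kN

γ = ρg = 1025 × 9.81 / 1000 = 10.05525 kN/m³.
The centroid is at the centre, 1.25 m below the top of the plate, so the centroid depth is h_c = 1.25 m.
A = π(1.25)² = 4.90874 m².
Resultant F = γ·h_c·A = 10.05525 × 1.25 × 4.90874 = 61.6983 kN.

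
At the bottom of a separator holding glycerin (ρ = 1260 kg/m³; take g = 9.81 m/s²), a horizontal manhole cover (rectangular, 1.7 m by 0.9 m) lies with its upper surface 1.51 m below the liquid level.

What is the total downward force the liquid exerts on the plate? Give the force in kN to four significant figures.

F ≈ 28.56 kN

γ = ρg = 1260 × 9.81 / 1000 = 12.3606 kN/m³.
The plate is horizontal, so pressure is uniform at p = γ·h = 12.3606 × 1.51 = 18.6645 kN/m².
A = 1.7 × 0.9 = 1.53 m².
F = p·A = 18.6645 × 1.53 = 28.5567 kN.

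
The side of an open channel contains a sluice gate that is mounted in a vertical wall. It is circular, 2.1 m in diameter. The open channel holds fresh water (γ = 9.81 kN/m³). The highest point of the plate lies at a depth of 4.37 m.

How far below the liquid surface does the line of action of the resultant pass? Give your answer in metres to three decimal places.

γ = 9.81 kN/m³.
The centroid is at the centre, 1.05 m below the top of the plate, so the centroid depth is h_c = 4.37 + 1.05 = 5.42 m.
A = π(1.05)² = 3.46361 m².
Resultant F = γ·h_c·A = 9.81 × 5.42 × 3.46361 = 184.161 kN.
I_c = πr⁴/4 = π × 1.05⁴/4 = 0.954656 m⁴.
Centre of pressure: y_p = y_c + I_c/(y_c·A) = 5.42 + 0.954656/(5.42 × 3.46361) = 5.42 + 0.0508532 = 5.47085 m along the plane.

h_p = 5.471 m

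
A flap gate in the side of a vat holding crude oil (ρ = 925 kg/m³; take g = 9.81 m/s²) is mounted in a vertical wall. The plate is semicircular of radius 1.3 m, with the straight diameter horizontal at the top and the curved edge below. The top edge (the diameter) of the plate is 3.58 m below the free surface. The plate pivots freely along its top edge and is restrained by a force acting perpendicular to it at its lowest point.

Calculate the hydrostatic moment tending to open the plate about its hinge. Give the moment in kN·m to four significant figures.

M ≈ 57.76 kN·m

γ = ρg = 925 × 9.81 / 1000 = 9.07425 kN/m³.
The centroid of a semicircle lies 4r/(3π) = 0.551737 m from the diameter, here below the top edge, so the centroid depth is h_c = 3.58 + 0.551737 = 4.13174 m.
A = πr²/2 = π × 1.3²/2 = 2.65465 m².
Resultant F = γ·h_c·A = 9.07425 × 4.13174 × 2.65465 = 99.5293 kN.
I_c = (π/8 − 8/(9π))·r⁴ = 0.109757 × 1.3⁴ = 0.313477 m⁴.
Centre of pressure: y_p = y_c + I_c/(y_c·A) = 4.13174 + 0.313477/(4.13174 × 2.65465) = 4.13174 + 0.0285802 = 4.16032 m along the plane.
The resultant acts 0.551737 + 0.0285802 = 0.580317 m (along the plate) below the hinge at the top edge, so the moment about the hinge is M = F × 0.580317 = 99.5293 × 0.580317 = 57.7585 kN·m.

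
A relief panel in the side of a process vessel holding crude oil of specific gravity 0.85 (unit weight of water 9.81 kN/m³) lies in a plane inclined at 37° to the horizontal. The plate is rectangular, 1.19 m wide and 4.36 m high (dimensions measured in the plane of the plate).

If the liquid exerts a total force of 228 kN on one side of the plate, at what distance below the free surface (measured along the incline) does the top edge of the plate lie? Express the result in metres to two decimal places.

y_top ≈ 6.58 m

γ = 0.85 × 9.81 = 8.3385 kN/m³.
A = 1.19 × 4.36 = 5.1884 m².
From F = γ·h_c·A, the centroid depth is h_c = 228/(8.3385 × 5.1884) = 5.27003 m.
Let θ = 37° be the plate's angle to the horizontal; measure y along the incline from where the plane meets the free surface. Vertical depth h = y·sinθ with sinθ = 0.601815.
Along the incline, y_c = h_c/sinθ = 5.27003/0.601815 = 8.75689 m.
The centroid lies 4.36/2 = 2.18 m below the top edge, so the top edge sits at y_top = 8.75689 − 2.18 = 6.57689 m along the incline.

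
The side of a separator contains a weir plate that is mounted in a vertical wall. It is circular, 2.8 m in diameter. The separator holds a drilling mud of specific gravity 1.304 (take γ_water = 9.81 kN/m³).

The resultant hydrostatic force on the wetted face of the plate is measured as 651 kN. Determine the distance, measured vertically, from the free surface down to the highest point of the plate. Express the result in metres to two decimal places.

d_top ≈ 6.86 m

γ = 1.304 × 9.81 = 12.79224 kN/m³.
A = π(1.4)² = 6.15752 m².
From F = γ·h_c·A, the centroid depth is h_c = 651/(12.79224 × 6.15752) = 8.26473 m.
The centroid is at the centre, 1.4 m below the top of the plate, so the highest point sits at h_top = 8.26473 − 1.4 = 6.86473 m below the surface.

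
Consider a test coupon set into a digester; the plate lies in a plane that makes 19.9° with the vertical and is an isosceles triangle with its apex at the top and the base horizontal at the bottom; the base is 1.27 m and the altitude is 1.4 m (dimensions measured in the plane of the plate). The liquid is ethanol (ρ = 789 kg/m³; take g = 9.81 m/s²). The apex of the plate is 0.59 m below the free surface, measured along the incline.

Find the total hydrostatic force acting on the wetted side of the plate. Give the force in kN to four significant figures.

F ≈ 9.856 kN

γ = ρg = 789 × 9.81 / 1000 = 7.74009 kN/m³.
The plate makes 19.9° with the vertical, i.e. θ = 90° − 19.9° = 70.1° to the horizontal. Measuring y along the incline from the free-surface line, vertical depth h = y·sinθ with sinθ = 0.940288.
With the apex up, the centroid sits 2h/3 = 2 × 1.4/3 = 0.933333 m below the apex, so y_c = 0.59 + 0.933333 = 1.52333 m and h_c = 1.52333 × 0.940288 = 1.43237 m.
A = ½ × 1.27 × 1.4 = 0.889 m².
Resultant F = γ·h_c·A = 7.74009 × 1.43237 × 0.889 = 9.85605 kN.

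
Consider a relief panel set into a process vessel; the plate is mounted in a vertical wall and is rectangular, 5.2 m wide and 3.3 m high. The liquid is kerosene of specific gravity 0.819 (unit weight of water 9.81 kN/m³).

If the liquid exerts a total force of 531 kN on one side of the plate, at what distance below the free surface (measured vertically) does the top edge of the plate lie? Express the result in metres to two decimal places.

γ = 0.819 × 9.81 = 8.03439 kN/m³.
A = 5.2 × 3.3 = 17.16 m².
From F = γ·h_c·A, the centroid depth is h_c = 531/(8.03439 × 17.16) = 3.85145 m.
The centroid lies 3.3/2 = 1.65 m below the top edge, so the top edge sits at h_top = 3.85145 − 1.65 = 2.20145 m below the surface.

d_top ≈ 2.20 m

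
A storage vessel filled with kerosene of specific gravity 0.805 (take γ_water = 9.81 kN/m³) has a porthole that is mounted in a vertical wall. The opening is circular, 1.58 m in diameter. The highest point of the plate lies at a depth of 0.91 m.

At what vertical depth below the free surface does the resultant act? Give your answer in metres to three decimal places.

γ = 0.805 × 9.81 = 7.89705 kN/m³.
The centroid is at the centre, 0.79 m below the top of the plate, so the centroid depth is h_c = 0.91 + 0.79 = 1.7 m.
A = π(0.79)² = 1.96067 m².
Resultant F = γ·h_c·A = 7.89705 × 1.7 × 1.96067 = 26.322 kN.
I_c = πr⁴/4 = π × 0.79⁴/4 = 0.305913 m⁴.
Centre of pressure: y_p = y_c + I_c/(y_c·A) = 1.7 + 0.305913/(1.7 × 1.96067) = 1.7 + 0.0917793 = 1.79178 m along the plane.

h_p = 1.792 m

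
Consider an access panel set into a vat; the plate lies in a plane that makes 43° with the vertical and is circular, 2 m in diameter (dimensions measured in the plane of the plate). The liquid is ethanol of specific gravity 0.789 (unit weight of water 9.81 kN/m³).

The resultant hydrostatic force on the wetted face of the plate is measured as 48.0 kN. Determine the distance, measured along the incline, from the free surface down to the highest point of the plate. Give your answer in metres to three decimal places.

γ = 0.789 × 9.81 = 7.74009 kN/m³.
A = π(1)² = 3.14159 m².
From F = γ·h_c·A, the centroid depth is h_c = 48.0/(7.74009 × 3.14159) = 1.97399 m.
The plate makes 43° with the vertical, i.e. θ = 90° − 43° = 47° to the horizontal. Measuring y along the incline from the free-surface line, vertical depth h = y·sinθ with sinθ = 0.731354.
Along the incline, y_c = h_c/sinθ = 1.97399/0.731354 = 2.69909 m.
The centroid is at the centre, 1 m below the top of the plate, so the highest point sits at y_top = 2.69909 − 1 = 1.69909 m along the incline.

y_top ≈ 1.699 m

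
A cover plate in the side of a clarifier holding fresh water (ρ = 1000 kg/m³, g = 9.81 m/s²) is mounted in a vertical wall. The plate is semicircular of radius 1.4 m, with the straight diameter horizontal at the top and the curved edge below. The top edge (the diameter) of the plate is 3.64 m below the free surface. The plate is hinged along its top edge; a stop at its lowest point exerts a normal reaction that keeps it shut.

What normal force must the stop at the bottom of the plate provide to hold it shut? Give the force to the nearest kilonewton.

P ≈ 57 kN

γ = ρg = 1000 × 9.81 = 9810 N/m³ = 9.81 kN/m³.
The centroid of a semicircle lies 4r/(3π) = 0.594178 m from the diameter, here below the top edge, so the centroid depth is h_c = 3.64 + 0.594178 = 4.23418 m.
A = πr²/2 = π × 1.4²/2 = 3.07876 m².
Resultant F = γ·h_c·A = 9.81 × 4.23418 × 3.07876 = 127.883 kN.
I_c = (π/8 − 8/(9π))·r⁴ = 0.109757 × 1.4⁴ = 0.421642 m⁴.
Centre of pressure: y_p = y_c + I_c/(y_c·A) = 4.23418 + 0.421642/(4.23418 × 3.07876) = 4.23418 + 0.0323444 = 4.26652 m along the plane.
The resultant acts 0.594178 + 0.0323444 = 0.626522 m (along the plate) below the hinge at the top edge, so the moment about the hinge is M = F × 0.626522 = 127.883 × 0.626522 = 80.1215 kN·m.
A normal force at the bottom, 1.4 m from the hinge, must supply this moment: P = 80.1215/1.4 = 57.2296 kN.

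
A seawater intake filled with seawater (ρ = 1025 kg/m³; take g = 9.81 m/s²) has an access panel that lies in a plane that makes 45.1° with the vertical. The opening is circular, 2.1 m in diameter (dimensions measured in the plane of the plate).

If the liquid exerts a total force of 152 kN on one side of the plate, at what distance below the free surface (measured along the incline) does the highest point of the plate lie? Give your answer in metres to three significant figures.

γ = ρg = 1025 × 9.81 / 1000 = 10.05525 kN/m³.
A = π(1.05)² = 3.46361 m².
From F = γ·h_c·A, the centroid depth is h_c = 152/(10.05525 × 3.46361) = 4.36437 m.
The plate makes 45.1° with the vertical, i.e. θ = 90° − 45.1° = 44.9° to the horizontal. Measuring y along the incline from the free-surface line, vertical depth h = y·sinθ with sinθ = 0.705872.
Along the incline, y_c = h_c/sinθ = 4.36437/0.705872 = 6.18295 m.
The centroid is at the centre, 1.05 m below the top of the plate, so the highest point sits at y_top = 6.18295 − 1.05 = 5.13295 m along the incline.

y_top ≈ 5.13 m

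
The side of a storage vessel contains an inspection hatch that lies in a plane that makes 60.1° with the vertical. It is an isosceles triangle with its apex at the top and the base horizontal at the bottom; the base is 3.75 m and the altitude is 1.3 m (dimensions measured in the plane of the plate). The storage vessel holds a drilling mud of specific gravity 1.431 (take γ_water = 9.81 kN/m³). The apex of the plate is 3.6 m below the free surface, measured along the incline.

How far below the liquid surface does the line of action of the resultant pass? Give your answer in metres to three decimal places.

h_p = 2.237 m

γ = 1.431 × 9.81 = 14.03811 kN/m³.
The plate makes 60.1° with the vertical, i.e. θ = 90° − 60.1° = 29.9° to the horizontal. Measuring y along the incline from the free-surface line, vertical depth h = y·sinθ with sinθ = 0.498488.
With the apex up, the centroid sits 2h/3 = 2 × 1.3/3 = 0.866667 m below the apex, so y_c = 3.6 + 0.866667 = 4.46667 m and h_c = 4.46667 × 0.498488 = 2.22658 m.
A = ½ × 3.75 × 1.3 = 2.4375 m².
Resultant F = γ·h_c·A = 14.03811 × 2.22658 × 2.4375 = 76.1889 kN.
I_c = b·h³/36 = 3.75 × 1.3³/36 = 0.228854 m⁴.
Centre of pressure: y_p = y_c + I_c/(y_c·A) = 4.46667 + 0.228854/(4.46667 × 2.4375) = 4.46667 + 0.0210199 = 4.48769 m along the plane.
Vertically, h_p = y_p·sinθ = 4.48769 × 0.498488 = 2.23706 m.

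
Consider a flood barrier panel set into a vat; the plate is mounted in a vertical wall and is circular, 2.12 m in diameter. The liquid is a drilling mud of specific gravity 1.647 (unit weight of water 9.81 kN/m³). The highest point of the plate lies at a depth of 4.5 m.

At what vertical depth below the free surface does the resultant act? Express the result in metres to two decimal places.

h_p = 5.61 m

γ = 1.647 × 9.81 = 16.15707 kN/m³.
The centroid is at the centre, 1.06 m below the top of the plate, so the centroid depth is h_c = 4.5 + 1.06 = 5.56 m.
A = π(1.06)² = 3.52989 m².
Resultant F = γ·h_c·A = 16.15707 × 5.56 × 3.52989 = 317.102 kN.
I_c = πr⁴/4 = π × 1.06⁴/4 = 0.991547 m⁴.
Centre of pressure: y_p = y_c + I_c/(y_c·A) = 5.56 + 0.991547/(5.56 × 3.52989) = 5.56 + 0.0505216 = 5.61052 m along the plane.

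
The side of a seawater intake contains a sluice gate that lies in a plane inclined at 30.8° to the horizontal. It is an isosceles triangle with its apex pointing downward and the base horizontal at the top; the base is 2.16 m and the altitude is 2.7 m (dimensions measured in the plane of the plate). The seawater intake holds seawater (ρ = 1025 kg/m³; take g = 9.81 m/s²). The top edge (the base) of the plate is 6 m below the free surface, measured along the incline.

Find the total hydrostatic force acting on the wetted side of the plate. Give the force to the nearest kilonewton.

γ = ρg = 1025 × 9.81 / 1000 = 10.05525 kN/m³.
Let θ = 30.8° be the plate's angle to the horizontal; measure y along the incline from where the plane meets the free surface. Vertical depth h = y·sinθ with sinθ = 0.512043.
With the apex down, the centroid sits h/3 = 2.7/3 = 0.9 m below the base (the top edge), so y_c = 6 + 0.9 = 6.9 m and h_c = 6.9 × 0.512043 = 3.5331 m.
A = ½ × 2.16 × 2.7 = 2.916 m².
Resultant F = γ·h_c·A = 10.05525 × 3.5331 × 2.916 = 103.594 kN.

F ≈ 104 kN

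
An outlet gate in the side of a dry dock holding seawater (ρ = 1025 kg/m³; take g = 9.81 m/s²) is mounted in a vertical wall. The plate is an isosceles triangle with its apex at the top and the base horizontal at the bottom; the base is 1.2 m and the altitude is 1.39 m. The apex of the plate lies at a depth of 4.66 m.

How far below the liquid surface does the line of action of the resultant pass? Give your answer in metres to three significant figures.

h_p = 5.61 m

γ = ρg = 1025 × 9.81 / 1000 = 10.05525 kN/m³.
With the apex up, the centroid sits 2h/3 = 2 × 1.39/3 = 0.926667 m below the apex, so the centroid depth is h_c = 4.66 + 0.926667 = 5.58667 m.
A = ½ × 1.2 × 1.39 = 0.834 m².
Resultant F = γ·h_c·A = 10.05525 × 5.58667 × 0.834 = 46.8503 kN.
I_c = b·h³/36 = 1.2 × 1.39³/36 = 0.0895206 m⁴.
Centre of pressure: y_p = y_c + I_c/(y_c·A) = 5.58667 + 0.0895206/(5.58667 × 0.834) = 5.58667 + 0.0192134 = 5.60588 m along the plane.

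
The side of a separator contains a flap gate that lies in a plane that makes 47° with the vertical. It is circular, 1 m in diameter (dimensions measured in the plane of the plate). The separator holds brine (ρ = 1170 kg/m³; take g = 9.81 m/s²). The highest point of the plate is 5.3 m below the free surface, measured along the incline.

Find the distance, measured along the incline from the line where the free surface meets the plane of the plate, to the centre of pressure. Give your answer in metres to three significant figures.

y_p = 5.81 m

γ = ρg = 1170 × 9.81 / 1000 = 11.4777 kN/m³.
The plate makes 47° with the vertical, i.e. θ = 90° − 47° = 43° to the horizontal. Measuring y along the incline from the free-surface line, vertical depth h = y·sinθ with sinθ = 0.681998.
The centroid is at the centre, 0.5 m below the top of the plate, so y_c = 5.3 + 0.5 = 5.8 m and h_c = 5.8 × 0.681998 = 3.95559 m.
A = π(0.5)² = 0.785398 m².
Resultant F = γ·h_c·A = 11.4777 × 3.95559 × 0.785398 = 35.6579 kN.
I_c = πr⁴/4 = π × 0.5⁴/4 = 0.0490874 m⁴.
Centre of pressure: y_p = y_c + I_c/(y_c·A) = 5.8 + 0.0490874/(5.8 × 0.785398) = 5.8 + 0.0107759 = 5.81078 m along the plane.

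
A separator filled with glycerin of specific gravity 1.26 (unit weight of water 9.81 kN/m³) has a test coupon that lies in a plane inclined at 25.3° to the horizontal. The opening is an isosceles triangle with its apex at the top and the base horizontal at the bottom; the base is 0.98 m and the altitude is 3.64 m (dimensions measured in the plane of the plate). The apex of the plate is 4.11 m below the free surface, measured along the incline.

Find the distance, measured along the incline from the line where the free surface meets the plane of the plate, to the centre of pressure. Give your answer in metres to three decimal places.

y_p = 6.649 m

γ = 1.26 × 9.81 = 12.3606 kN/m³.
Let θ = 25.3° be the plate's angle to the horizontal; measure y along the incline from where the plane meets the free surface. Vertical depth h = y·sinθ with sinθ = 0.427358.
With the apex up, the centroid sits 2h/3 = 2 × 3.64/3 = 2.42667 m below the apex, so y_c = 4.11 + 2.42667 = 6.53667 m and h_c = 6.53667 × 0.427358 = 2.7935 m.
A = ½ × 0.98 × 3.64 = 1.7836 m².
Resultant F = γ·h_c·A = 12.3606 × 2.7935 × 1.7836 = 61.5865 kN.
I_c = b·h³/36 = 0.98 × 3.64³/36 = 1.31289 m⁴.
Centre of pressure: y_p = y_c + I_c/(y_c·A) = 6.53667 + 1.31289/(6.53667 × 1.7836) = 6.53667 + 0.112609 = 6.64928 m along the plane.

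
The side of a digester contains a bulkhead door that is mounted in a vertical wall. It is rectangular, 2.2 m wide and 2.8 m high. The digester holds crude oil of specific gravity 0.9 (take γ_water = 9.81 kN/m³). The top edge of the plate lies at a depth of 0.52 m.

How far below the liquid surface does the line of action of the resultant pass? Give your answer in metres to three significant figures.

h_p = 2.26 m

γ = 0.9 × 9.81 = 8.829 kN/m³.
The centroid lies 2.8/2 = 1.4 m below the top edge, so the centroid depth is h_c = 0.52 + 1.4 = 1.92 m.
A = 2.2 × 2.8 = 6.16 m².
Resultant F = γ·h_c·A = 8.829 × 1.92 × 6.16 = 104.422 kN.
I_c = b·h³/12 = 2.2 × 2.8³/12 = 4.02453 m⁴.
Centre of pressure: y_p = y_c + I_c/(y_c·A) = 1.92 + 4.02453/(1.92 × 6.16) = 1.92 + 0.340277 = 2.26028 m along the plane.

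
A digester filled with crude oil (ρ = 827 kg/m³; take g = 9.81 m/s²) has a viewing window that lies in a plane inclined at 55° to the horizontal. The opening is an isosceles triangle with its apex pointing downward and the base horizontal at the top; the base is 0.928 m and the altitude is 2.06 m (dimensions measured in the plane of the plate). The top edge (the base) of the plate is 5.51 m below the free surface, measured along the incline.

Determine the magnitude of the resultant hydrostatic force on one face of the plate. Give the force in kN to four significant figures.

γ = ρg = 827 × 9.81 / 1000 = 8.11287 kN/m³.
Let θ = 55° be the plate's angle to the horizontal; measure y along the incline from where the plane meets the free surface. Vertical depth h = y·sinθ with sinθ = 0.819152.
With the apex down, the centroid sits h/3 = 2.06/3 = 0.686667 m below the base (the top edge), so y_c = 5.51 + 0.686667 = 6.19667 m and h_c = 6.19667 × 0.819152 = 5.07601 m.
A = ½ × 0.928 × 2.06 = 0.95584 m².
Resultant F = γ·h_c·A = 8.11287 × 5.07601 × 0.95584 = 39.3625 kN.

F ≈ 39.36 kN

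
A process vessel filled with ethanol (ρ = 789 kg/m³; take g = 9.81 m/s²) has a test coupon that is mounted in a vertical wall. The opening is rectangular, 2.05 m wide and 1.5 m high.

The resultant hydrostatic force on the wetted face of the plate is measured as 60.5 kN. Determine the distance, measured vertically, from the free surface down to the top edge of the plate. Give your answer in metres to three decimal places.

γ = ρg = 789 × 9.81 / 1000 = 7.74009 kN/m³.
A = 2.05 × 1.5 = 3.075 m².
From F = γ·h_c·A, the centroid depth is h_c = 60.5/(7.74009 × 3.075) = 2.54193 m.
The centroid lies 1.5/2 = 0.75 m below the top edge, so the top edge sits at h_top = 2.54193 − 0.75 = 1.79193 m below the surface.

d_top ≈ 1.792 m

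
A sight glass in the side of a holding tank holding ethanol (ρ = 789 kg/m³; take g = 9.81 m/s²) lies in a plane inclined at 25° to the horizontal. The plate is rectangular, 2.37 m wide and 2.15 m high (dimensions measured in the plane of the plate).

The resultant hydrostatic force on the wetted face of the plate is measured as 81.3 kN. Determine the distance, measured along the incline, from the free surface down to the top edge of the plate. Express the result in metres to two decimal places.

γ = ρg = 789 × 9.81 / 1000 = 7.74009 kN/m³.
A = 2.37 × 2.15 = 5.0955 m².
From F = γ·h_c·A, the centroid depth is h_c = 81.3/(7.74009 × 5.0955) = 2.06138 m.
Let θ = 25° be the plate's angle to the horizontal; measure y along the incline from where the plane meets the free surface. Vertical depth h = y·sinθ with sinθ = 0.422618.
Along the incline, y_c = h_c/sinθ = 2.06138/0.422618 = 4.87764 m.
The centroid lies 2.15/2 = 1.075 m below the top edge, so the top edge sits at y_top = 4.87764 − 1.075 = 3.80264 m along the incline.

y_top ≈ 3.80 m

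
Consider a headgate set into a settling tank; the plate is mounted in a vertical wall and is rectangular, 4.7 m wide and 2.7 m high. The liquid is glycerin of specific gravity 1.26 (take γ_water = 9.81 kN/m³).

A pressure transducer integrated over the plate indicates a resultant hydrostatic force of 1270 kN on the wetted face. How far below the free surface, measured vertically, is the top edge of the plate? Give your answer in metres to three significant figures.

γ = 1.26 × 9.81 = 12.3606 kN/m³.
A = 4.7 × 2.7 = 12.69 m².
From F = γ·h_c·A, the centroid depth is h_c = 1270/(12.3606 × 12.69) = 8.0966 m.
The centroid lies 2.7/2 = 1.35 m below the top edge, so the top edge sits at h_top = 8.0966 − 1.35 = 6.7466 m below the surface.

d_top ≈ 6.75 m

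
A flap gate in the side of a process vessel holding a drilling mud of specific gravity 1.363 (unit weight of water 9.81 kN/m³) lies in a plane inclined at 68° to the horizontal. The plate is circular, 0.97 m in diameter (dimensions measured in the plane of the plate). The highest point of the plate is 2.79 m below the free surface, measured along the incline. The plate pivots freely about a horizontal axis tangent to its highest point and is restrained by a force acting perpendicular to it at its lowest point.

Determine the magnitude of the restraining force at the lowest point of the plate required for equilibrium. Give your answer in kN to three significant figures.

P ≈ 15.6 kN

γ = 1.363 × 9.81 = 13.37103 kN/m³.
Let θ = 68° be the plate's angle to the horizontal; measure y along the incline from where the plane meets the free surface. Vertical depth h = y·sinθ with sinθ = 0.927184.
The centroid is at the centre, 0.485 m below the top of the plate, so y_c = 2.79 + 0.485 = 3.275 m and h_c = 3.275 × 0.927184 = 3.03653 m.
A = π(0.485)² = 0.738981 m².
Resultant F = γ·h_c·A = 13.37103 × 3.03653 × 0.738981 = 30.0038 kN.
I_c = πr⁴/4 = π × 0.485⁴/4 = 0.0434567 m⁴.
Centre of pressure: y_p = y_c + I_c/(y_c·A) = 3.275 + 0.0434567/(3.275 × 0.738981) = 3.275 + 0.0179561 = 3.29296 m along the plane.
The resultant acts 0.485 + 0.0179561 = 0.502956 m (along the plate) below the hinge at the top edge, so the moment about the hinge is M = F × 0.502956 = 30.0038 × 0.502956 = 15.0906 kN·m.
A normal force at the bottom, 0.97 m from the hinge, must supply this moment: P = 15.0906/0.97 = 15.5573 kN.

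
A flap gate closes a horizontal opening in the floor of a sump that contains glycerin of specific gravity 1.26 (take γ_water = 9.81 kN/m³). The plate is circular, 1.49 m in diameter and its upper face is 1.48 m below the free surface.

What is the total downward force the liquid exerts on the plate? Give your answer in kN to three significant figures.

γ = 1.26 × 9.81 = 12.3606 kN/m³.
The plate is horizontal, so pressure is uniform at p = γ·h = 12.3606 × 1.48 = 18.2937 kN/m².
A = π(0.745)² = 1.74366 m².
F = p·A = 18.2937 × 1.74366 = 31.898 kN.

F ≈ 31.9 kN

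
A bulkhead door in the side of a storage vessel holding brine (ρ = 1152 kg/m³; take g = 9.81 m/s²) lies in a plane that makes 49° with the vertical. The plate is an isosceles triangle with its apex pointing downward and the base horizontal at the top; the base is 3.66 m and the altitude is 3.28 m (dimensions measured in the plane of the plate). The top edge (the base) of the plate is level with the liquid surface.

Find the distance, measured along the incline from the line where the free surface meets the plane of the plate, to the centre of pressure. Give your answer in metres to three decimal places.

y_p = 1.640 m

γ = ρg = 1152 × 9.81 / 1000 = 11.30112 kN/m³.
The plate makes 49° with the vertical, i.e. θ = 90° − 49° = 41° to the horizontal. Measuring y along the incline from the free-surface line, vertical depth h = y·sinθ with sinθ = 0.656059.
With the apex down, the centroid sits h/3 = 3.28/3 = 1.09333 m below the base (the top edge), so y_c = 1.09333 m and h_c = 1.09333 × 0.656059 = 0.717289 m.
A = ½ × 3.66 × 3.28 = 6.0024 m².
Resultant F = γ·h_c·A = 11.30112 × 0.717289 × 6.0024 = 48.6565 kN.
I_c = b·h³/36 = 3.66 × 3.28³/36 = 3.58757 m⁴.
Centre of pressure: y_p = y_c + I_c/(y_c·A) = 1.09333 + 3.58757/(1.09333 × 6.0024) = 1.09333 + 0.546669 = 1.64 m along the plane.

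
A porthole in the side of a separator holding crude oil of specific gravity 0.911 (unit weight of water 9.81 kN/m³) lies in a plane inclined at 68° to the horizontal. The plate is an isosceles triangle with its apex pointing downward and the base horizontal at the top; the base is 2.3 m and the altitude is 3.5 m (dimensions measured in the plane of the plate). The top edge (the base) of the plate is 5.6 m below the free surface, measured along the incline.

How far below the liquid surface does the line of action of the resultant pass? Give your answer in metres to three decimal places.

h_p = 6.367 m

γ = 0.911 × 9.81 = 8.93691 kN/m³.
Let θ = 68° be the plate's angle to the horizontal; measure y along the incline from where the plane meets the free surface. Vertical depth h = y·sinθ with sinθ = 0.927184.
With the apex down, the centroid sits h/3 = 3.5/3 = 1.16667 m below the base (the top edge), so y_c = 5.6 + 1.16667 = 6.76667 m and h_c = 6.76667 × 0.927184 = 6.27395 m.
A = ½ × 2.3 × 3.5 = 4.025 m².
Resultant F = γ·h_c·A = 8.93691 × 6.27395 × 4.025 = 225.681 kN.
I_c = b·h³/36 = 2.3 × 3.5³/36 = 2.73924 m⁴.
Centre of pressure: y_p = y_c + I_c/(y_c·A) = 6.76667 + 2.73924/(6.76667 × 4.025) = 6.76667 + 0.100575 = 6.86725 m along the plane.
Vertically, h_p = y_p·sinθ = 6.86725 × 0.927184 = 6.3672 m.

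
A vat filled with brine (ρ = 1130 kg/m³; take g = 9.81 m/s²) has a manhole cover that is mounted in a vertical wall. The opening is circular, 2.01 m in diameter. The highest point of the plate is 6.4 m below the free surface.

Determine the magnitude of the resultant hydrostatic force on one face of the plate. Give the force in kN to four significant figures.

F ≈ 260.5 kN

γ = ρg = 1130 × 9.81 / 1000 = 11.0853 kN/m³.
The centroid is at the centre, 1.005 m below the top of the plate, so the centroid depth is h_c = 6.4 + 1.005 = 7.405 m.
A = π(1.005)² = 3.17309 m².
Resultant F = γ·h_c·A = 11.0853 × 7.405 × 3.17309 = 260.468 kN.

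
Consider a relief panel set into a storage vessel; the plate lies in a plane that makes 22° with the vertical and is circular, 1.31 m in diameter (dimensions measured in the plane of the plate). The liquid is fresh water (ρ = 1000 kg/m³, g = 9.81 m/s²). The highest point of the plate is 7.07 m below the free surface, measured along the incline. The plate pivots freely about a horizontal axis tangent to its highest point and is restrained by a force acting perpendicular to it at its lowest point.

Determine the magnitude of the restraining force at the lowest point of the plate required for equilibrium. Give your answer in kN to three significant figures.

P ≈ 48.4 kN

γ = ρg = 1000 × 9.81 = 9810 N/m³ = 9.81 kN/m³.
The plate makes 22° with the vertical, i.e. θ = 90° − 22° = 68° to the horizontal. Measuring y along the incline from the free-surface line, vertical depth h = y·sinθ with sinθ = 0.927184.
The centroid is at the centre, 0.655 m below the top of the plate, so y_c = 7.07 + 0.655 = 7.725 m and h_c = 7.725 × 0.927184 = 7.1625 m.
A = π(0.655)² = 1.34782 m².
Resultant F = γ·h_c·A = 9.81 × 7.1625 × 1.34782 = 94.7034 kN.
I_c = πr⁴/4 = π × 0.655⁴/4 = 0.144562 m⁴.
Centre of pressure: y_p = y_c + I_c/(y_c·A) = 7.725 + 0.144562/(7.725 × 1.34782) = 7.725 + 0.0138843 = 7.73888 m along the plane.
The resultant acts 0.655 + 0.0138843 = 0.668884 m (along the plate) below the hinge at the top edge, so the moment about the hinge is M = F × 0.668884 = 94.7034 × 0.668884 = 63.3456 kN·m.
A normal force at the bottom, 1.31 m from the hinge, must supply this moment: P = 63.3456/1.31 = 48.3554 kN.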